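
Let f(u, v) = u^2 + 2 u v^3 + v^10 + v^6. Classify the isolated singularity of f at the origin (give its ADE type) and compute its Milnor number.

Type A_{9}, Milnor number mu = 9.

The Hessian of f at 0 is [[2, 0], [0, 0]] with rank 1, so corank 1. A Groebner basis of the Jacobian ideal J(f) in C{u,v} is {u^3, u + v^3}; counting standard monomials gives mu = 9. Corank 1: A-series; mu = 9 gives A_9.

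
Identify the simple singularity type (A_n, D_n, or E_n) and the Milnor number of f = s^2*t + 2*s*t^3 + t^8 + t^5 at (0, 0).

Type D_9, Milnor number mu = 9.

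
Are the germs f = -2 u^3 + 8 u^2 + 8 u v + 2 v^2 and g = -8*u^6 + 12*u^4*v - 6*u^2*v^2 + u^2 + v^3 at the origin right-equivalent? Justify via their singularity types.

Yes.

The Hessian of f at 0 has rank 1. Corank 1: A-series; mu = 2 gives A_2. The Hessian of g at 0 has rank 1. Corank 1: A-series; mu = 2 gives A_2. Both have type A_2, hence right-equivalent.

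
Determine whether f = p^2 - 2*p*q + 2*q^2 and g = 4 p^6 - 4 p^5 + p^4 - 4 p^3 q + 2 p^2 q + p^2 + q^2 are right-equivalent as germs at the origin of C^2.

The Hessian of f at 0 is [[2, -2], [-2, 4]] with rank 2, so corank 0. A Groebner basis of the Jacobian ideal J(f) in C{p,q} is {p, q}; counting standard monomials gives mu = 1. Corank 0: nondegenerate Morse point, so A_1. The Hessian of g at 0 is [[2, 0], [0, 2]] with rank 2, so corank 0. A Groebner basis of the Jacobian ideal J(g) in C{p,q} is {p, q}; counting standard monomials gives mu = 1. Corank 0: nondegenerate Morse point, so A_1. Both have type A_1, hence right-equivalent.

Yes.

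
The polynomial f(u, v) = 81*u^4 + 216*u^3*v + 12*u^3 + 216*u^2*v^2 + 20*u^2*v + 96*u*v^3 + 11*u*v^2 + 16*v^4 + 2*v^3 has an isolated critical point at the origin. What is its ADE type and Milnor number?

The Hessian of f at 0 has rank 0. Corank 2; j^3 = (2*u + v)^2*(3*u + 2*v) has shape L^2 M (L != M), so D-series; mu = 5 gives D_5.

Type D5, Milnor number mu = 5.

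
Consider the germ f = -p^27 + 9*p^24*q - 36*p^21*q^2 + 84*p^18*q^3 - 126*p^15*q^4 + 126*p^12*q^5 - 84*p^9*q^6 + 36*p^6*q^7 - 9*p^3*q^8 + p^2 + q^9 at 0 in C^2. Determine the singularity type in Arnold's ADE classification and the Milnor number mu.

Type A8, Milnor number mu = 8.

The Hessian of f at 0 has rank 1. Corank 1: A-series; mu = 8 gives A_8.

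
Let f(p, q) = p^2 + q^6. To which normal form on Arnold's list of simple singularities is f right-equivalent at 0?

A_{5}

The Hessian of f at 0 is [[2, 0], [0, 0]] with rank 1, so corank 1. A Groebner basis of the Jacobian ideal J(f) in C{p,q} is {q^5, p}; counting standard monomials gives mu = 5. Corank 1: A-series; mu = 5 gives A_5.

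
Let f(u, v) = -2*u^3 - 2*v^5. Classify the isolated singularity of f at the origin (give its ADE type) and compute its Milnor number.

The Hessian of f at 0 has rank 0. Corank 2; j^3 = -2*u^3 is a perfect cube, so E-series; the 5-jet and mu = 8 give E_8.

Type E_8, Milnor number mu = 8.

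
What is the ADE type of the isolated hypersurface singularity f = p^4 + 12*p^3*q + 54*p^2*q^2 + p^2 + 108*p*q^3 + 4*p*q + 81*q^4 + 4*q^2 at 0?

A3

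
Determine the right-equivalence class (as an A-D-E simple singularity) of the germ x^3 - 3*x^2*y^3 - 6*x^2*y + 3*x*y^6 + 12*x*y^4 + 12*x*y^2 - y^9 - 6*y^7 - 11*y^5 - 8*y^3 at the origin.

The Hessian of f at 0 has rank 0. Corank 2; j^3 = (x - 2*y)^3 is a perfect cube, so E-series; the 5-jet and mu = 8 give E_8.

E_{8}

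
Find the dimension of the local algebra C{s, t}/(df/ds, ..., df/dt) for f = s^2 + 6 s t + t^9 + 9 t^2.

The Hessian of f at 0 is [[2, 6], [6, 18]] with rank 1, so corank 1. A Groebner basis of the Jacobian ideal J(f) in C{s,t} is {t^8, s + 3*t}; counting standard monomials gives mu = 8. Corank 1: A-series; mu = 8 gives A_8.

8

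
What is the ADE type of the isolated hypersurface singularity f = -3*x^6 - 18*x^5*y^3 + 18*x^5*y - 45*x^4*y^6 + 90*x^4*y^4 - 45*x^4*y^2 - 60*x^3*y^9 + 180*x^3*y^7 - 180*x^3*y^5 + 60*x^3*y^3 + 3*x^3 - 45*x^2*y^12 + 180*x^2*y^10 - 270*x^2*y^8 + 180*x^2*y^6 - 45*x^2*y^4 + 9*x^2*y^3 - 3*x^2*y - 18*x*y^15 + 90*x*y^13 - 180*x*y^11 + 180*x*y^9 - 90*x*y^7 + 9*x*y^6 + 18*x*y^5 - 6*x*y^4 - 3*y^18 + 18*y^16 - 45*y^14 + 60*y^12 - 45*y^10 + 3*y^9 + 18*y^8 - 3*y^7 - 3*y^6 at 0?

D_{7}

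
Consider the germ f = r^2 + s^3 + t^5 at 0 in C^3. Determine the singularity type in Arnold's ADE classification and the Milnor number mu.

Type E_{8}, Milnor number mu = 8.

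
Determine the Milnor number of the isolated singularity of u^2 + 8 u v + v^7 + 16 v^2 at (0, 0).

6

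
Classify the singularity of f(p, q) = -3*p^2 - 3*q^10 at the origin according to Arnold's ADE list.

A_9

The Hessian of f at 0 has rank 1. Corank 1: A-series; mu = 9 gives A_9.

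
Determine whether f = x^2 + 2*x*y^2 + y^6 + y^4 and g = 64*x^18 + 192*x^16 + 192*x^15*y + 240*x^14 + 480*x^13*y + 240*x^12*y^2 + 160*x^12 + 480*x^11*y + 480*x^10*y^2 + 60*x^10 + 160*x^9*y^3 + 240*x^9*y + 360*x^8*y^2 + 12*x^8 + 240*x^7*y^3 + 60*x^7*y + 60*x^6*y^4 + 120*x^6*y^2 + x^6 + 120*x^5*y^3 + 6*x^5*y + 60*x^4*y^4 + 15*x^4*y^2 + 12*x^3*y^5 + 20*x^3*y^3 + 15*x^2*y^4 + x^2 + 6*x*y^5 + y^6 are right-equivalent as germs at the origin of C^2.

Yes.

The Hessian of f at 0 is [[2, 0], [0, 0]] with rank 1, so corank 1. A Groebner basis of the Jacobian ideal J(f) in C{x,y} is {x^3, x^2*y, x + y^2}; counting standard monomials gives mu = 5. Corank 1: A-series; mu = 5 gives A_5. The Hessian of g at 0 is [[2, 0], [0, 0]] with rank 1, so corank 1. A Groebner basis of the Jacobian ideal J(g) in C{x,y} is {y^5, x}; counting standard monomials gives mu = 5. Corank 1: A-series; mu = 5 gives A_5. Both have type A_5, hence right-equivalent.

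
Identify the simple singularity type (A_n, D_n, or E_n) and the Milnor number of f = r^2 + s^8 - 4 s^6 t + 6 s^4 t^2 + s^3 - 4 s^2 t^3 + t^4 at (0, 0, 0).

Type E_{6}, Milnor number mu = 6.

The Hessian of f at 0 is [[0, 0, 0], [0, 0, 0], [0, 0, 2]] with rank 1, so corank 2. A Groebner basis of the Jacobian ideal J(f) in C{s,t,r} is {t^3, s^2, r}; counting standard monomials gives mu = 6. Corank 2; j^3 = s^3 is a perfect cube, so E-series; the 4-jet and mu = 6 give E_6.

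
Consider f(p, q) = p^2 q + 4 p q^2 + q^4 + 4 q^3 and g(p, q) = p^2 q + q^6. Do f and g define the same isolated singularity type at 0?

The Hessian of f at 0 is [[0, 0], [0, 0]] with rank 0, so corank 2. A Groebner basis of the Jacobian ideal J(f) in C{p,q} is {p^3 - 2*p^2 + 8*q^2, p^2/4 + q^3 - q^2, p*q + 2*q^2}; counting standard monomials gives mu = 5. Corank 2; j^3 = q*(p + 2*q)^2 has shape L^2 M (L != M), so D-series; mu = 5 gives D_5. The Hessian of g at 0 is [[0, 0], [0, 0]] with rank 0, so corank 2. A Groebner basis of the Jacobian ideal J(g) in C{p,q} is {p^2/6 + q^5, p^3, p*q}; counting standard monomials gives mu = 7. Corank 2; j^3 = p^2*q has shape L^2 M (L != M), so D-series; mu = 7 gives D_7. f is D_5 but g is D_7, hence not right-equivalent.

No.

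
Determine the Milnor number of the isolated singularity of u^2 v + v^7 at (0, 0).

The Hessian of f at 0 has rank 0. Corank 2; j^3 = u^2*v has shape L^2 M (L != M), so D-series; mu = 8 gives D_8.

8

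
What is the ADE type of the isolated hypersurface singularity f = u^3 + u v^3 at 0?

The Hessian of f at 0 has rank 0. Corank 2; j^3 = u^3 is a perfect cube, so E-series; the 4-jet and mu = 7 give E_7.

E_{7}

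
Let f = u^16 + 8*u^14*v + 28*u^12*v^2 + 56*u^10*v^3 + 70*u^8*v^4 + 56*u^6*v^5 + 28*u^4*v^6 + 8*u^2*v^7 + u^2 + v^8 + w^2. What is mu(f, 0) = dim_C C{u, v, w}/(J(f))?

7

The Hessian of f at 0 has rank 2. Corank 1: A-series; mu = 7 gives A_7.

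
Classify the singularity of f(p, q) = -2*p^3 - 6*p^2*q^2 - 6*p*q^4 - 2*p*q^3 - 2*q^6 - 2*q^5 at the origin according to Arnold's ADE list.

E7

The Hessian of f at 0 is [[0, 0], [0, 0]] with rank 0, so corank 2. A Groebner basis of the Jacobian ideal J(f) in C{p,q} is {-p^2 + q^4 - q^3/3, p^3, p^2*q + p^2/3 + q^3/9, p^2 + p*q^2 + q^3/3}; counting standard monomials gives mu = 7. Corank 2; j^3 = -2*p^3 is a perfect cube, so E-series; the 4-jet and mu = 7 give E_7.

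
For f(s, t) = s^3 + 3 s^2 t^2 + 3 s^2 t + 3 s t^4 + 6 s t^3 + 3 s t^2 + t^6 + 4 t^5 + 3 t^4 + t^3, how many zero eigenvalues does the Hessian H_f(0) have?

2

Hessian at 0 has rank 0.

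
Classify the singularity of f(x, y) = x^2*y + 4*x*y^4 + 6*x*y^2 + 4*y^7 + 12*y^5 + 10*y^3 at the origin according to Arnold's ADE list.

D4

The Hessian of f at 0 is [[0, 0], [0, 0]] with rank 0, so corank 2. A Groebner basis of the Jacobian ideal J(f) in C{x,y} is {y^3, x^2 - 6*y^2, x*y + 3*y^2}; counting standard monomials gives mu = 4. Corank 2; j^3 = y*(x^2 + 6*x*y + 10*y^2) splits into three distinct lines over C (the quadratic factor has nonzero discriminant), so D_4.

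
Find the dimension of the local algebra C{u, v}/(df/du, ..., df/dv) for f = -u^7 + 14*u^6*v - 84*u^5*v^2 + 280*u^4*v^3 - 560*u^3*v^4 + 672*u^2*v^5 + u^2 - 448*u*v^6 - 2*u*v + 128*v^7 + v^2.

6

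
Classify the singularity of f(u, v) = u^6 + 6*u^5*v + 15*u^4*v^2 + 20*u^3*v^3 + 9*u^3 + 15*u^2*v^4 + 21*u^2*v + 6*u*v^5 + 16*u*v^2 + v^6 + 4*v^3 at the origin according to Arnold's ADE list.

D7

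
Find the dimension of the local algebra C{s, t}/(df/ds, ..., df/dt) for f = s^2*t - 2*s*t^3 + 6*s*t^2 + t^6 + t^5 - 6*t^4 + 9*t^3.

7

The Hessian of f at 0 has rank 0. Corank 2; j^3 = t*(s + 3*t)^2 has shape L^2 M (L != M), so D-series; mu = 7 gives D_7.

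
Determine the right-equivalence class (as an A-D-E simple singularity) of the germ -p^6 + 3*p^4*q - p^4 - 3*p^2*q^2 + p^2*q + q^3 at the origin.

D4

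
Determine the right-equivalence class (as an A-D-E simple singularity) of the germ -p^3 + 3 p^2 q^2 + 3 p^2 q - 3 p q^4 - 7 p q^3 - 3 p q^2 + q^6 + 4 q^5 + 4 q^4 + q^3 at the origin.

E7

The Hessian of f at 0 has rank 0. Corank 2; j^3 = -(p - q)^3 is a perfect cube, so E-series; the 4-jet and mu = 7 give E_7.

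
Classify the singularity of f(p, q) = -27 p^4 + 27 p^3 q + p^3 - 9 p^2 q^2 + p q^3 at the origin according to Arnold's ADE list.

E_7

The Hessian of f at 0 is [[0, 0], [0, 0]] with rank 0, so corank 2. A Groebner basis of the Jacobian ideal J(f) in C{p,q} is {p^2/3 + q^4 + q^3/9, p^3, p^2*q - p^2/9 - q^3/27, -2*p^2/3 + p*q^2 - 2*q^3/9}; counting standard monomials gives mu = 7. Corank 2; j^3 = p^3 is a perfect cube, so E-series; the 4-jet and mu = 7 give E_7.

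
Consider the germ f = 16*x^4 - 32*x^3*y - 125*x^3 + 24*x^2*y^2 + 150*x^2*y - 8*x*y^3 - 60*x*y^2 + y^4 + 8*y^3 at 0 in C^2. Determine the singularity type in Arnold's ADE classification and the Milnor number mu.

Type E_6, Milnor number mu = 6.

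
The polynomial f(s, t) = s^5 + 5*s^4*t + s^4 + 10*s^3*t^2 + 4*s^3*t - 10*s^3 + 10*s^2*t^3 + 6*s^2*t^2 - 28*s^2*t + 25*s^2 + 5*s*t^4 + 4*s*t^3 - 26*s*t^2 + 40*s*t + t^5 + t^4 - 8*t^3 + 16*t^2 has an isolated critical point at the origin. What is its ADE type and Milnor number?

Type A4, Milnor number mu = 4.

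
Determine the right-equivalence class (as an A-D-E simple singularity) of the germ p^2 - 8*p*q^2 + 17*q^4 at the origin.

The Hessian of f at 0 has rank 1. Corank 1: A-series; mu = 3 gives A_3.

A_3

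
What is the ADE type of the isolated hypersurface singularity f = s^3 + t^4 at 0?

E_{6}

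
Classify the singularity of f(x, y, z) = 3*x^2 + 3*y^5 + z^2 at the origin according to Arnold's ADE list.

A_4

The Hessian of f at 0 has rank 2. Corank 1: A-series; mu = 4 gives A_4.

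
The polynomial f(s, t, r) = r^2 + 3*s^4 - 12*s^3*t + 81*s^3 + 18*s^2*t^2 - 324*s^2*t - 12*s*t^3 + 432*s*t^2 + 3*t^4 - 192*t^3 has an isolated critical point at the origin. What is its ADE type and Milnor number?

The Hessian of f at 0 is [[0, 0, 0], [0, 0, 0], [0, 0, 2]] with rank 1, so corank 2. A Groebner basis of the Jacobian ideal J(f) in C{s,t,r} is {t^4, s*t^2 - 11*t^3/9, s^2 - 8*s*t/3 + 16*t^2/9, r}; counting standard monomials gives mu = 6. Corank 2; j^3 = 3*(3*s - 4*t)^3 is a perfect cube, so E-series; the 4-jet and mu = 6 give E_6.

Type E_{6}, Milnor number mu = 6.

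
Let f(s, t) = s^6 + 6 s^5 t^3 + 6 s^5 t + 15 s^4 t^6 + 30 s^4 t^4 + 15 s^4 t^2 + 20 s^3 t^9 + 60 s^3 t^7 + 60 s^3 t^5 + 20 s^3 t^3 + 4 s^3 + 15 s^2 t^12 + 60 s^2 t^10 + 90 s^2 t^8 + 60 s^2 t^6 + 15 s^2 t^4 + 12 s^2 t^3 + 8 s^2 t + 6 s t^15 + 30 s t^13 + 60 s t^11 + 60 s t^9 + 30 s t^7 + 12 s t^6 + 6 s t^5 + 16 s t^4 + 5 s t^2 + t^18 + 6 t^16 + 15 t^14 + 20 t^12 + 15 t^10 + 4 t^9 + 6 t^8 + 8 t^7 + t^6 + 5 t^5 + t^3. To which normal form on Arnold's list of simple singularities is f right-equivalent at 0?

D7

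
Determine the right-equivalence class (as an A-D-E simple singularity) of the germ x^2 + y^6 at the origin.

The Hessian of f at 0 has rank 1. Corank 1: A-series; mu = 5 gives A_5.

A5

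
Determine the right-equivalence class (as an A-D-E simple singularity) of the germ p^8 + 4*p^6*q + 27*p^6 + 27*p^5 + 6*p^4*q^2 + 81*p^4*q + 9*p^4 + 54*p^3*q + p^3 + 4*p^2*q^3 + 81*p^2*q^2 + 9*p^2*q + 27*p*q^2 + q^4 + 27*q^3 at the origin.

E_6

The Hessian of f at 0 is [[0, 0], [0, 0]] with rank 0, so corank 2. A Groebner basis of the Jacobian ideal J(f) in C{p,q} is {p^3 + p^2/2 + 3*p*q + 9*q^2/2, p^2*q - p^2/9 - 2*p*q/3 - q^2, p^2/54 + p*q^2 + p*q/9 + q^2/6, q^3}; counting standard monomials gives mu = 6. Corank 2; j^3 = (p + 3*q)^3 is a perfect cube, so E-series; the 4-jet and mu = 6 give E_6.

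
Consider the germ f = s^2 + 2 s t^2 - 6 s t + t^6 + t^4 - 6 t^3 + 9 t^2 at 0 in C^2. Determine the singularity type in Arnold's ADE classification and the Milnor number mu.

The Hessian of f at 0 has rank 1. Corank 1: A-series; mu = 5 gives A_5.

Type A_{5}, Milnor number mu = 5.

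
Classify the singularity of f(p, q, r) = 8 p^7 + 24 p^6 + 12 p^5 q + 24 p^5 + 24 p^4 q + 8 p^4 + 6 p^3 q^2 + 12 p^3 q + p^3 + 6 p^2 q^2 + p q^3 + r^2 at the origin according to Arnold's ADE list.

The Hessian of f at 0 has rank 1. Corank 2; j^3 = p^3 is a perfect cube, so E-series; the 4-jet and mu = 7 give E_7.

E7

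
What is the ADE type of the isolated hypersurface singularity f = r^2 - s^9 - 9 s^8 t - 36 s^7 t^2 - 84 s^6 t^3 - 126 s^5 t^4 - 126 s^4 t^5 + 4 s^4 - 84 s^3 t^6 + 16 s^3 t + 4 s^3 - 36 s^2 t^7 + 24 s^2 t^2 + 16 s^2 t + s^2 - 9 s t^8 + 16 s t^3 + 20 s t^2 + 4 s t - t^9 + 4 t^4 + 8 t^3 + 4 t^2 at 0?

A_{8}

The Hessian of f at 0 is [[2, 4, 0], [4, 8, 0], [0, 0, 2]] with rank 2, so corank 1. A Groebner basis of the Jacobian ideal J(f) in C{s,t,r} is {21*s*t^2/4 - 9*s*t/4 + 7*s/32 + t^5 + 5*t^4/4 + 31*t^3/4 - 65*t^2/16 + 7*t/16, s*t^3 - 5*s*t^2/4 + 3*s*t/8 - s/32 + 5*t^4/4 - 2*t^3 + 11*t^2/16 - t/16, s^2 + 2*s*t + s/2 + t^2 + t, r}; counting standard monomials gives mu = 8. Corank 1: A-series; mu = 8 gives A_8.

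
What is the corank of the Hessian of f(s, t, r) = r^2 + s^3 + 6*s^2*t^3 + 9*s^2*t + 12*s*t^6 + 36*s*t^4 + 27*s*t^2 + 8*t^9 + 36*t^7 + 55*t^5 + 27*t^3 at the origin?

The Hessian at 0 is [[0, 0, 0], [0, 0, 0], [0, 0, 2]] of rank 1; hence corank 2.

2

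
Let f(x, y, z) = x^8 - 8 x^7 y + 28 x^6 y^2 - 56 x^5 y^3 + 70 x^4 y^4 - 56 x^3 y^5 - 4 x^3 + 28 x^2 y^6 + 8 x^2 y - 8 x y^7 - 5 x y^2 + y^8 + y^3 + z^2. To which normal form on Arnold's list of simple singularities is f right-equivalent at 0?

The Hessian of f at 0 has rank 1. Corank 2; j^3 = -(x - y)*(2*x - y)^2 has shape L^2 M (L != M), so D-series; mu = 9 gives D_9.

D9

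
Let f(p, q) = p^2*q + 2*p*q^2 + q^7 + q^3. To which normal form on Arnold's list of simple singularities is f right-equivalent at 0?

D_{8}

The Hessian of f at 0 is [[0, 0], [0, 0]] with rank 0, so corank 2. A Groebner basis of the Jacobian ideal J(f) in C{p,q} is {p^2/7 + q^6 - q^2/7, p^3 + q^3, p*q + q^2}; counting standard monomials gives mu = 8. Corank 2; j^3 = q*(p + q)^2 has shape L^2 M (L != M), so D-series; mu = 8 gives D_8.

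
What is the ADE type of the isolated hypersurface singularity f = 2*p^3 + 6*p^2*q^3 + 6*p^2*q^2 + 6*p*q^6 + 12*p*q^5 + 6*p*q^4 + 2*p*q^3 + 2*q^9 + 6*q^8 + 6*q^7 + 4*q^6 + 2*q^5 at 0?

The Hessian of f at 0 has rank 0. Corank 2; j^3 = 2*p^3 is a perfect cube, so E-series; the 4-jet and mu = 7 give E_7.

E_7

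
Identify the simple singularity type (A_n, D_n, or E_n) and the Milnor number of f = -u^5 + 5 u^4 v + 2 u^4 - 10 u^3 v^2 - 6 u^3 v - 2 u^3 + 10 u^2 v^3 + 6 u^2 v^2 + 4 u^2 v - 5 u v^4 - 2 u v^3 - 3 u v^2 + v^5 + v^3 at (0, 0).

Type D_4, Milnor number mu = 4.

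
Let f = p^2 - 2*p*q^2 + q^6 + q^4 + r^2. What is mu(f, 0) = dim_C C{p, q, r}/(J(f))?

5

The Hessian of f at 0 has rank 2. Corank 1: A-series; mu = 5 gives A_5.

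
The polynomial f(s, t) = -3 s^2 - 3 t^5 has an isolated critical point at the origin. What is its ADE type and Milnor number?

Type A_{4}, Milnor number mu = 4.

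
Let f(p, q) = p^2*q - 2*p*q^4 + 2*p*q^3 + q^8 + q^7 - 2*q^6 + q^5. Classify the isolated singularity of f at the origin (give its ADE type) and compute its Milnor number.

Type D_{9}, Milnor number mu = 9.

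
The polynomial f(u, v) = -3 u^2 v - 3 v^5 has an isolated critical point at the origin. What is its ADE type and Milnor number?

Type D6, Milnor number mu = 6.

The Hessian of f at 0 is [[0, 0], [0, 0]] with rank 0, so corank 2. A Groebner basis of the Jacobian ideal J(f) in C{u,v} is {u^2/5 + v^4, u^3, u*v}; counting standard monomials gives mu = 6. Corank 2; j^3 = -3*u^2*v has shape L^2 M (L != M), so D-series; mu = 6 gives D_6.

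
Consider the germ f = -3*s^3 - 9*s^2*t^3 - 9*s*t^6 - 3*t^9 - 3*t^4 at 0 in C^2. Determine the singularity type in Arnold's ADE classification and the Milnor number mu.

Type E_6, Milnor number mu = 6.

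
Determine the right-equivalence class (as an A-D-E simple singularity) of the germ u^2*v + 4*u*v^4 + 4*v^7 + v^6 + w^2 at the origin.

D_{7}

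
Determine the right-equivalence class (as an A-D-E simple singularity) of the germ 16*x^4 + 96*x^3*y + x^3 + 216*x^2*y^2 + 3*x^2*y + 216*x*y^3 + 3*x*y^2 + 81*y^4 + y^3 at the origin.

The Hessian of f at 0 is [[0, 0], [0, 0]] with rank 0, so corank 2. A Groebner basis of the Jacobian ideal J(f) in C{x,y} is {y^4, x*y^2 + 7*y^3/6, x^2 + 2*x*y + y^2}; counting standard monomials gives mu = 6. Corank 2; j^3 = (x + y)^3 is a perfect cube, so E-series; the 4-jet and mu = 6 give E_6.

E_{6}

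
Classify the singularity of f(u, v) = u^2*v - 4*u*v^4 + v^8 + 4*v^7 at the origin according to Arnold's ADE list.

D_{9}

The Hessian of f at 0 has rank 0. Corank 2; j^3 = u^2*v has shape L^2 M (L != M), so D-series; mu = 9 gives D_9.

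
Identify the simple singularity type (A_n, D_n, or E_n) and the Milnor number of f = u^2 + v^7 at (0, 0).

Type A6, Milnor number mu = 6.

The Hessian of f at 0 has rank 1. Corank 1: A-series; mu = 6 gives A_6.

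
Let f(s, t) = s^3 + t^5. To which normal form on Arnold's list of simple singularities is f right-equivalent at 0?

The Hessian of f at 0 is [[0, 0], [0, 0]] with rank 0, so corank 2. A Groebner basis of the Jacobian ideal J(f) in C{s,t} is {t^4, s^2}; counting standard monomials gives mu = 8. Corank 2; j^3 = s^3 is a perfect cube, so E-series; the 5-jet and mu = 8 give E_8.

E_{8}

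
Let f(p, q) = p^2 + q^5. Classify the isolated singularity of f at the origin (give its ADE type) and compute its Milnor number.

The Hessian of f at 0 has rank 1. Corank 1: A-series; mu = 4 gives A_4.

Type A_{4}, Milnor number mu = 4.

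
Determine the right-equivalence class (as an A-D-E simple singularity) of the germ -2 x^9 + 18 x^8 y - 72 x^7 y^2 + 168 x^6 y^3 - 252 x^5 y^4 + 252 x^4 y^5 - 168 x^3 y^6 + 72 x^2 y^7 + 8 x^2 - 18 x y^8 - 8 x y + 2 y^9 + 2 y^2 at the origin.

A8

The Hessian of f at 0 is [[16, -8], [-8, 4]] with rank 1, so corank 1. A Groebner basis of the Jacobian ideal J(f) in C{x,y} is {y^8, x - y/2}; counting standard monomials gives mu = 8. Corank 1: A-series; mu = 8 gives A_8.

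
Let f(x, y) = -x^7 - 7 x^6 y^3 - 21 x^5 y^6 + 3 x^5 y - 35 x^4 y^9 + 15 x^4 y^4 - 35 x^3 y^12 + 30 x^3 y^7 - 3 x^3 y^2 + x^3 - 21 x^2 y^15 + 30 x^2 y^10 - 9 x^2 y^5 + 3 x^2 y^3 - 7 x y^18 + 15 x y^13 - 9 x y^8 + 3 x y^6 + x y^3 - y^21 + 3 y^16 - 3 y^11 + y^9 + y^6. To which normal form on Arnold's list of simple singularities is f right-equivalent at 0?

The Hessian of f at 0 has rank 0. Corank 2; j^3 = x^3 is a perfect cube, so E-series; the 4-jet and mu = 7 give E_7.

E_{7}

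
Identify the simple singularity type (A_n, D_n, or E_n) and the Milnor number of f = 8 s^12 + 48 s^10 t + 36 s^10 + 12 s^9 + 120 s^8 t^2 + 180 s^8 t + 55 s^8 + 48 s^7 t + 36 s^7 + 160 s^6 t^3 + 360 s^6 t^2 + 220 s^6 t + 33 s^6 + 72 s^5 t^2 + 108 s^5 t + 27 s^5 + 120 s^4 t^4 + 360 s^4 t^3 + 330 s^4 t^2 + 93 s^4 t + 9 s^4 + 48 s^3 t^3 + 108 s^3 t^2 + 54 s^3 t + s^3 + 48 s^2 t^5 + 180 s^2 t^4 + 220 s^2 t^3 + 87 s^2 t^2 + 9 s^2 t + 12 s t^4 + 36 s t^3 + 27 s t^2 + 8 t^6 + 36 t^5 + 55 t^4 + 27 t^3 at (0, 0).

Type E_{6}, Milnor number mu = 6.

The Hessian of f at 0 is [[0, 0], [0, 0]] with rank 0, so corank 2. A Groebner basis of the Jacobian ideal J(f) in C{s,t} is {s^3 + 27*s^2/58 + 81*s*t/29 + 243*t^2/58, s^2*t - 3*s^2/29 - 18*s*t/29 - 27*t^2/29, s^2/58 + s*t^2 + 3*s*t/29 + 9*t^2/58, t^3}; counting standard monomials gives mu = 6. Corank 2; j^3 = (s + 3*t)^3 is a perfect cube, so E-series; the 4-jet and mu = 6 give E_6.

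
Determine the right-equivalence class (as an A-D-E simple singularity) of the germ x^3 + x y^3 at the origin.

The Hessian of f at 0 has rank 0. Corank 2; j^3 = x^3 is a perfect cube, so E-series; the 4-jet and mu = 7 give E_7.

E7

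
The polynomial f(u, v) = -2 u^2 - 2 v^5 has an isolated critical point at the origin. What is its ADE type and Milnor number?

The Hessian of f at 0 has rank 1. Corank 1: A-series; mu = 4 gives A_4.

Type A4, Milnor number mu = 4.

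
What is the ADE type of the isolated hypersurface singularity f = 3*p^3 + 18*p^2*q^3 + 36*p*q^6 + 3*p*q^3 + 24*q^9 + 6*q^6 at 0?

The Hessian of f at 0 has rank 0. Corank 2; j^3 = 3*p^3 is a perfect cube, so E-series; the 4-jet and mu = 7 give E_7.

E_{7}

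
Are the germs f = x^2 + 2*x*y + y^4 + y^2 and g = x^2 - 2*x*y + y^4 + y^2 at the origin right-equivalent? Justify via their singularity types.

Yes.

The Hessian of f at 0 has rank 1. Corank 1: A-series; mu = 3 gives A_3. The Hessian of g at 0 has rank 1. Corank 1: A-series; mu = 3 gives A_3. Both have type A_3, hence right-equivalent.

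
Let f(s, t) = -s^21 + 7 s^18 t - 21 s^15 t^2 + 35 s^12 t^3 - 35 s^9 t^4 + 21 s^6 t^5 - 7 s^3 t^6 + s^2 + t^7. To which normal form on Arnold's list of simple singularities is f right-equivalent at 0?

A_{6}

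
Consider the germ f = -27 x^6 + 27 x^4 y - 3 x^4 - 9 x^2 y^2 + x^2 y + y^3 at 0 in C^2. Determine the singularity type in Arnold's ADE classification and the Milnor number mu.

The Hessian of f at 0 is [[0, 0], [0, 0]] with rank 0, so corank 2. A Groebner basis of the Jacobian ideal J(f) in C{x,y} is {y^3, x^2 + 3*y^2, x*y}; counting standard monomials gives mu = 4. Corank 2; j^3 = y*(x^2 + y^2) splits into three distinct lines over C (the quadratic factor has nonzero discriminant), so D_4.

Type D4, Milnor number mu = 4.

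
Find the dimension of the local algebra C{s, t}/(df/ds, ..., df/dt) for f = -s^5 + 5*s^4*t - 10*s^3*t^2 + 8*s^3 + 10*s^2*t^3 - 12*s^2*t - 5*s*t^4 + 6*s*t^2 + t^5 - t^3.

The Hessian of f at 0 is [[0, 0], [0, 0]] with rank 0, so corank 2. A Groebner basis of the Jacobian ideal J(f) in C{s,t} is {t^5, s*t^3 - 5*t^4/8, s^2 - s*t + t^2/4}; counting standard monomials gives mu = 8. Corank 2; j^3 = (2*s - t)^3 is a perfect cube, so E-series; the 5-jet and mu = 8 give E_8.

8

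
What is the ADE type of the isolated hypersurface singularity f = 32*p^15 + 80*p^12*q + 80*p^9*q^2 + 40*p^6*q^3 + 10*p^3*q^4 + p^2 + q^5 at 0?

The Hessian of f at 0 has rank 1. Corank 1: A-series; mu = 4 gives A_4.

A_{4}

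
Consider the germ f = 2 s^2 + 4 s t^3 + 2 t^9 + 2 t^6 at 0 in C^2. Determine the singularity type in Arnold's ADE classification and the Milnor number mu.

The Hessian of f at 0 is [[4, 0], [0, 0]] with rank 1, so corank 1. A Groebner basis of the Jacobian ideal J(f) in C{s,t} is {s^2*t^2, s^3, s + t^3}; counting standard monomials gives mu = 8. Corank 1: A-series; mu = 8 gives A_8.

Type A_8, Milnor number mu = 8.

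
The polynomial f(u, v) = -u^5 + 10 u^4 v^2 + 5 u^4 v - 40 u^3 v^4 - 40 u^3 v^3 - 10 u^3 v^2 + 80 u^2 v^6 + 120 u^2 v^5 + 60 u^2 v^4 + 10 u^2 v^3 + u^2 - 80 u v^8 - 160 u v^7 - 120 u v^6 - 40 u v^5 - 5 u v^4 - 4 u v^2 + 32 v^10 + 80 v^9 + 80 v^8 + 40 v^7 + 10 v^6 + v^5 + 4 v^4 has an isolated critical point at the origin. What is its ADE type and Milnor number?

Type A_{4}, Milnor number mu = 4.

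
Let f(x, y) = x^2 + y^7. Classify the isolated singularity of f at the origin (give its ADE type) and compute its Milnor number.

Type A6, Milnor number mu = 6.

The Hessian of f at 0 is [[2, 0], [0, 0]] with rank 1, so corank 1. A Groebner basis of the Jacobian ideal J(f) in C{x,y} is {y^6, x}; counting standard monomials gives mu = 6. Corank 1: A-series; mu = 6 gives A_6.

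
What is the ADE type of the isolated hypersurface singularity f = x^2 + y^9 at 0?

A_{8}

The Hessian of f at 0 has rank 1. Corank 1: A-series; mu = 8 gives A_8.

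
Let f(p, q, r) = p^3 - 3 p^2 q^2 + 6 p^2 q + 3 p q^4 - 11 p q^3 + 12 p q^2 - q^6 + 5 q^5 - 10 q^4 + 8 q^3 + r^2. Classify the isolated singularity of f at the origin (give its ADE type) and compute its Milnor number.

Type E7, Milnor number mu = 7.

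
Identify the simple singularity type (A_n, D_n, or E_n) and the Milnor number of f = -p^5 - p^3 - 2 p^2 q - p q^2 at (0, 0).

Type D6, Milnor number mu = 6.

The Hessian of f at 0 is [[0, 0], [0, 0]] with rank 0, so corank 2. A Groebner basis of the Jacobian ideal J(f) in C{p,q} is {p*q/5 + q^4 + q^2/5, p*q^2 + q^3, p^2 + p*q}; counting standard monomials gives mu = 6. Corank 2; j^3 = -p*(p + q)^2 has shape L^2 M (L != M), so D-series; mu = 6 gives D_6.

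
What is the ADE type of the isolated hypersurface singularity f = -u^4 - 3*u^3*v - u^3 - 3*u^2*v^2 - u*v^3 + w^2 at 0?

The Hessian of f at 0 is [[0, 0, 0], [0, 0, 0], [0, 0, 2]] with rank 1, so corank 2. A Groebner basis of the Jacobian ideal J(f) in C{u,v,w} is {3*u^2 + v^4 + v^3, u^3, u^2*v - u^2 - v^3/3, 2*u^2 + u*v^2 + 2*v^3/3, w}; counting standard monomials gives mu = 7. Corank 2; j^3 = -u^3 is a perfect cube, so E-series; the 4-jet and mu = 7 give E_7.

E_{7}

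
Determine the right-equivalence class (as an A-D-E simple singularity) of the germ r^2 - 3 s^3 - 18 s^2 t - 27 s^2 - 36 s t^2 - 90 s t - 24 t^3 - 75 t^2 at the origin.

A_2

The Hessian of f at 0 has rank 2. Corank 1: A-series; mu = 2 gives A_2.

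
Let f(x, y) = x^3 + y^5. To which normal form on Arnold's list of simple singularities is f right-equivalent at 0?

E8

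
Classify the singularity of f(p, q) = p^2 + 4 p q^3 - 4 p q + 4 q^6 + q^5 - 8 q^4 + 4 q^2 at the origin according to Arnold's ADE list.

A4

The Hessian of f at 0 is [[2, -4], [-4, 8]] with rank 1, so corank 1. A Groebner basis of the Jacobian ideal J(f) in C{p,q} is {p/2 + q^3 - q, p^2 - 4*q^2, p*q - 2*q^2}; counting standard monomials gives mu = 4. Corank 1: A-series; mu = 4 gives A_4.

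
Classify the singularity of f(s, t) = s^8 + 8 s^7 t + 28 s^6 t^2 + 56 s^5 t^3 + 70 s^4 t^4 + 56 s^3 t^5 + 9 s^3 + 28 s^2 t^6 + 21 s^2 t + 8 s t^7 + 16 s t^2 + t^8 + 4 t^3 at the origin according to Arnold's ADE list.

D_{9}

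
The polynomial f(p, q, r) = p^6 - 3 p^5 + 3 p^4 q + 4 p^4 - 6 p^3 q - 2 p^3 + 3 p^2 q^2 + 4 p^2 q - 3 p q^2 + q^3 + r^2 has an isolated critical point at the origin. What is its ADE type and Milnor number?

Type D_{4}, Milnor number mu = 4.

The Hessian of f at 0 has rank 1. Corank 2; j^3 = -(p - q)*(2*p^2 - 2*p*q + q^2) splits into three distinct lines over C (the quadratic factor has nonzero discriminant), so D_4.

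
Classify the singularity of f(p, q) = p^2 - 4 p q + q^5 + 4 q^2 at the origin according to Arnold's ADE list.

A4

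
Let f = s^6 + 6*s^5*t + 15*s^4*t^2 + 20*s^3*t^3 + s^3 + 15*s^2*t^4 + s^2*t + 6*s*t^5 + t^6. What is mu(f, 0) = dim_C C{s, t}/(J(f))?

The Hessian of f at 0 has rank 0. Corank 2; j^3 = s^2*(s + t) has shape L^2 M (L != M), so D-series; mu = 7 gives D_7.

7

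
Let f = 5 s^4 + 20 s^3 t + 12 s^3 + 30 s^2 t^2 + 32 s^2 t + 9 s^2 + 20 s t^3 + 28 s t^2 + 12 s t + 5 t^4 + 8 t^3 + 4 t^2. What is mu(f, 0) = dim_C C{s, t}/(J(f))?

The Hessian of f at 0 is [[18, 12], [12, 8]] with rank 1, so corank 1. A Groebner basis of the Jacobian ideal J(f) in C{s,t} is {s^2 + 6*s + 4*t, s*t - 9*s - 6*t, 27*s/2 + t^2 + 9*t}; counting standard monomials gives mu = 3. Corank 1: A-series; mu = 3 gives A_3.

3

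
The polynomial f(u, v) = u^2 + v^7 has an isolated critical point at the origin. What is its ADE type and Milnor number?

Type A_{6}, Milnor number mu = 6.

The Hessian of f at 0 has rank 1. Corank 1: A-series; mu = 6 gives A_6.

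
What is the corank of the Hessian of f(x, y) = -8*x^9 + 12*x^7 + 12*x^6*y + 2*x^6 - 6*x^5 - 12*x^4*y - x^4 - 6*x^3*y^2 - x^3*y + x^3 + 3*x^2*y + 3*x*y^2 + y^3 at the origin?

2

The Hessian at 0 is [[0, 0], [0, 0]] of rank 0; hence corank 2.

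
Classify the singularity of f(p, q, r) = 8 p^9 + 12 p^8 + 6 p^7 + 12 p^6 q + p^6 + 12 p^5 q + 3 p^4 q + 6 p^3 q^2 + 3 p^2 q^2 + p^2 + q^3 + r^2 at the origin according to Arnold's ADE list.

The Hessian of f at 0 has rank 2. Corank 1: A-series; mu = 2 gives A_2.

A2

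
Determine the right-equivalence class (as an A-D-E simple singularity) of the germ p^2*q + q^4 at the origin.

The Hessian of f at 0 has rank 0. Corank 2; j^3 = p^2*q has shape L^2 M (L != M), so D-series; mu = 5 gives D_5.

D5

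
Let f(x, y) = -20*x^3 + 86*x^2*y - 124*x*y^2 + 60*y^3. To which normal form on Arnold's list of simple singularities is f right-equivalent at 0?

The Hessian of f at 0 has rank 0. Corank 2; j^3 = -2*(2*x - 3*y)*(5*x^2 - 14*x*y + 10*y^2) splits into three distinct lines over C (the quadratic factor has nonzero discriminant), so D_4.

D_4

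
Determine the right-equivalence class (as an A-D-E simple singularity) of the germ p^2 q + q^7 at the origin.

The Hessian of f at 0 is [[0, 0], [0, 0]] with rank 0, so corank 2. A Groebner basis of the Jacobian ideal J(f) in C{p,q} is {p^2/7 + q^6, p^3, p*q}; counting standard monomials gives mu = 8. Corank 2; j^3 = p^2*q has shape L^2 M (L != M), so D-series; mu = 8 gives D_8.

D_8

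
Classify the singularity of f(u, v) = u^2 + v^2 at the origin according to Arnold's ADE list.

The Hessian of f at 0 is [[2, 0], [0, 2]] with rank 2, so corank 0. A Groebner basis of the Jacobian ideal J(f) in C{u,v} is {u, v}; counting standard monomials gives mu = 1. Corank 0: nondegenerate Morse point, so A_1.

A1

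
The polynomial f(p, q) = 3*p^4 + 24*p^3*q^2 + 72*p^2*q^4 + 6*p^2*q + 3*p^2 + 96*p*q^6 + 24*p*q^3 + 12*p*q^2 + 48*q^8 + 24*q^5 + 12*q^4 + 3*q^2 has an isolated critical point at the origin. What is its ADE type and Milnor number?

The Hessian of f at 0 has rank 2. Corank 0: nondegenerate Morse point, so A_1.

Type A_{1}, Milnor number mu = 1.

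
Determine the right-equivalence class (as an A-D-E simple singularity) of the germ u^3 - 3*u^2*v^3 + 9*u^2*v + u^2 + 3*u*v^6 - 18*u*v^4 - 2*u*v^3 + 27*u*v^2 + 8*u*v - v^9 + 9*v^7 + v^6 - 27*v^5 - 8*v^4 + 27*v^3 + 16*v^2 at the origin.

The Hessian of f at 0 has rank 1. Corank 1: A-series; mu = 2 gives A_2.

A_{2}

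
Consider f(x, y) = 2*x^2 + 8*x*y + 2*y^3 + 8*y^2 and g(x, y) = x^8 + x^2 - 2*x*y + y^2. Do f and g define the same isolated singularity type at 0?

No.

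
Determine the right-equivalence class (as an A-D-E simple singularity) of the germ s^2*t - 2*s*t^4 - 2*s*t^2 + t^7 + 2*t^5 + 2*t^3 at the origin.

D_4

The Hessian of f at 0 is [[0, 0], [0, 0]] with rank 0, so corank 2. A Groebner basis of the Jacobian ideal J(f) in C{s,t} is {t^3, s^2 + 2*t^2, s*t - t^2}; counting standard monomials gives mu = 4. Corank 2; j^3 = t*(s^2 - 2*s*t + 2*t^2) splits into three distinct lines over C (the quadratic factor has nonzero discriminant), so D_4.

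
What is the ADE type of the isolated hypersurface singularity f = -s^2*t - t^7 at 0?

D_{8}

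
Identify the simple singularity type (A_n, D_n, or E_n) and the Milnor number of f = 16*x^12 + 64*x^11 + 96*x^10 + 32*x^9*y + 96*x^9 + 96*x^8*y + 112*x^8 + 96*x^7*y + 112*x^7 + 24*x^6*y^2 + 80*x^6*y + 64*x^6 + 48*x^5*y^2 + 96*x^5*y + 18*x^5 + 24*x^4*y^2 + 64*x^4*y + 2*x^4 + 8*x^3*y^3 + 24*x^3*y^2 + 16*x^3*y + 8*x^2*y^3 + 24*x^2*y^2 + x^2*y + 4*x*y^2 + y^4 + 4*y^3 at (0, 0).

Type D_{5}, Milnor number mu = 5.

The Hessian of f at 0 is [[0, 0], [0, 0]] with rank 0, so corank 2. A Groebner basis of the Jacobian ideal J(f) in C{x,y} is {x*y^2 - x*y/8 - y^2/4, x*y/16 + y^3 + y^2/8, x^2 + 15*x*y/4 + 7*y^2/2}; counting standard monomials gives mu = 5. Corank 2; j^3 = y*(x + 2*y)^2 has shape L^2 M (L != M), so D-series; mu = 5 gives D_5.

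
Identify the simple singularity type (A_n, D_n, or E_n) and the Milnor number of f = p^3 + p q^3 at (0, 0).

Type E_7, Milnor number mu = 7.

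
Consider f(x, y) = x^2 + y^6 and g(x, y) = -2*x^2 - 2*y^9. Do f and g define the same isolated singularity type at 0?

The Hessian of f at 0 has rank 1. Corank 1: A-series; mu = 5 gives A_5. The Hessian of g at 0 has rank 1. Corank 1: A-series; mu = 8 gives A_8. f is A_5 but g is A_8, hence not right-equivalent.

No.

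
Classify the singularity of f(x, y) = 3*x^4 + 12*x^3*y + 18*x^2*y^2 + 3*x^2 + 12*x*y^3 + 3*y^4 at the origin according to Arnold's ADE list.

A_{3}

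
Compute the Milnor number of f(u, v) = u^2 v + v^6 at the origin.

7

The Hessian of f at 0 has rank 0. Corank 2; j^3 = u^2*v has shape L^2 M (L != M), so D-series; mu = 7 gives D_7.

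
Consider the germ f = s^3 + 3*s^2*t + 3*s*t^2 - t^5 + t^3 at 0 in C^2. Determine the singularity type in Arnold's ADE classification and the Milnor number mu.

Type E_{8}, Milnor number mu = 8.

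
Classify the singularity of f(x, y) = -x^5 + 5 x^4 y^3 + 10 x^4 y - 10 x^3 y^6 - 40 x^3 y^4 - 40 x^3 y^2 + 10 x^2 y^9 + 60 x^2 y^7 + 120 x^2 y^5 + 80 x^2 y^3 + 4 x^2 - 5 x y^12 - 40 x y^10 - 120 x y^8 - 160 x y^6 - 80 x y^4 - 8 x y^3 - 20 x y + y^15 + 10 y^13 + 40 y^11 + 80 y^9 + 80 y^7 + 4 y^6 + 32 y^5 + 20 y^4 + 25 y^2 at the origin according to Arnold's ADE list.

A_{4}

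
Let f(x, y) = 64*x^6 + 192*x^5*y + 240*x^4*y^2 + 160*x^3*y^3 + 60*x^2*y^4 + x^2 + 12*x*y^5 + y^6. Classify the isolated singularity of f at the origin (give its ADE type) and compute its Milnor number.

Type A5, Milnor number mu = 5.

The Hessian of f at 0 is [[2, 0], [0, 0]] with rank 1, so corank 1. A Groebner basis of the Jacobian ideal J(f) in C{x,y} is {y^5, x}; counting standard monomials gives mu = 5. Corank 1: A-series; mu = 5 gives A_5.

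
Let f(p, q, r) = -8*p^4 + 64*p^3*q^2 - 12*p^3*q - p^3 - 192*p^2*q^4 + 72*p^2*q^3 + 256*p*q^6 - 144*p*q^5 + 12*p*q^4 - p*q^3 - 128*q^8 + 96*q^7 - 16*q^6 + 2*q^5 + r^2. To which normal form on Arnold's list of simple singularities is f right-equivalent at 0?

E_7

The Hessian of f at 0 is [[0, 0, 0], [0, 0, 0], [0, 0, 2]] with rank 1, so corank 2. A Groebner basis of the Jacobian ideal J(f) in C{p,q,r} is {-p^2/8 + q^4 - q^3/24, p^3, p^2*q + p^2/24 + q^3/72, -5*p^2/12 + p*q^2 - 5*q^3/36, r}; counting standard monomials gives mu = 7. Corank 2; j^3 = -p^3 is a perfect cube, so E-series; the 4-jet and mu = 7 give E_7.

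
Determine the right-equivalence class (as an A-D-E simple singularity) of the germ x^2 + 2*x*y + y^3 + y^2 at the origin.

The Hessian of f at 0 is [[2, 2], [2, 2]] with rank 1, so corank 1. A Groebner basis of the Jacobian ideal J(f) in C{x,y} is {y^2, x + y}; counting standard monomials gives mu = 2. Corank 1: A-series; mu = 2 gives A_2.

A_2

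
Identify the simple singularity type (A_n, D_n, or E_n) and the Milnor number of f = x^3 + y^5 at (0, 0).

Type E_{8}, Milnor number mu = 8.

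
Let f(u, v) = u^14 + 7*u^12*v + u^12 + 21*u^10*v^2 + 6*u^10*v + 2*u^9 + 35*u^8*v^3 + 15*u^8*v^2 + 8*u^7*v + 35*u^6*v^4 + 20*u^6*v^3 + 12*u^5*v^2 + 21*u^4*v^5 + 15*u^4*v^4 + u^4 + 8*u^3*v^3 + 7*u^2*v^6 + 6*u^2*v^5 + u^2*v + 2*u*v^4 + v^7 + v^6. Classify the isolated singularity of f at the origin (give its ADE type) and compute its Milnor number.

Type D_{7}, Milnor number mu = 7.

The Hessian of f at 0 is [[0, 0], [0, 0]] with rank 0, so corank 2. A Groebner basis of the Jacobian ideal J(f) in C{u,v} is {u*v + v^4, u^3, u^2*v, -u^2/6 + u*v^2}; counting standard monomials gives mu = 7. Corank 2; j^3 = u^2*v has shape L^2 M (L != M), so D-series; mu = 7 gives D_7.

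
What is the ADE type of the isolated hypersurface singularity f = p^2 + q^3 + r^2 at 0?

A_{2}

The Hessian of f at 0 has rank 2. Corank 1: A-series; mu = 2 gives A_2.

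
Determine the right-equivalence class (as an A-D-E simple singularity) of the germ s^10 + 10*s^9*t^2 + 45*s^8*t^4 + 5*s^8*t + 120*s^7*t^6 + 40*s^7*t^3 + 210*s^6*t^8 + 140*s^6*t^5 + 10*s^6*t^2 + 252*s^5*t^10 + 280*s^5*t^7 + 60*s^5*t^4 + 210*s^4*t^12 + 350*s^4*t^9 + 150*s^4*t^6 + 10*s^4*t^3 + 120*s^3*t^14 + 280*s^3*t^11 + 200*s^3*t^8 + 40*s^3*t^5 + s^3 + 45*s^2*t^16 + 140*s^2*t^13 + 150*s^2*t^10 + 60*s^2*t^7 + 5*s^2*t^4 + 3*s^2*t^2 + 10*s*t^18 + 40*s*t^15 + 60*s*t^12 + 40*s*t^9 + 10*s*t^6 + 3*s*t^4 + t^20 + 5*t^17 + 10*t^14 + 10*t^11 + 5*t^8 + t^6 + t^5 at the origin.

The Hessian of f at 0 has rank 0. Corank 2; j^3 = s^3 is a perfect cube, so E-series; the 5-jet and mu = 8 give E_8.

E8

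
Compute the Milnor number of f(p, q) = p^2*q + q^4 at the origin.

5

The Hessian of f at 0 is [[0, 0], [0, 0]] with rank 0, so corank 2. A Groebner basis of the Jacobian ideal J(f) in C{p,q} is {p^3, p^2/4 + q^3, p*q}; counting standard monomials gives mu = 5. Corank 2; j^3 = p^2*q has shape L^2 M (L != M), so D-series; mu = 5 gives D_5.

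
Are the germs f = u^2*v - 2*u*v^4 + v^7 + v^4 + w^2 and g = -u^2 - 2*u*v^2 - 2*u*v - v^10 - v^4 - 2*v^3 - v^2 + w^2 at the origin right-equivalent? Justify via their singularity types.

The Hessian of f at 0 is [[0, 0, 0], [0, 0, 0], [0, 0, 2]] with rank 1, so corank 2. A Groebner basis of the Jacobian ideal J(f) in C{u,v,w} is {u^3, u^2/4 + v^3, u*v, w}; counting standard monomials gives mu = 5. Corank 2; j^3 = u^2*v has shape L^2 M (L != M), so D-series; mu = 5 gives D_5. The Hessian of g at 0 is [[-2, -2, 0], [-2, -2, 0], [0, 0, 2]] with rank 2, so corank 1. A Groebner basis of the Jacobian ideal J(g) in C{u,v,w} is {u^5 + 10*u^4 + 30*u^3*v - 35*u^3 - 54*u^2*v + 23*u^2 + 27*u*v - 4*u - 4*v, u^4*v - 4*u^4 - 10*u^3*v + 10*u^3 + 15*u^2*v - 6*u^2 - 7*u*v + u + v, u + v^2 + v, w}; counting standard monomials gives mu = 9. Corank 1: A-series; mu = 9 gives A_9. f is D_5 but g is A_9, hence not right-equivalent.

No.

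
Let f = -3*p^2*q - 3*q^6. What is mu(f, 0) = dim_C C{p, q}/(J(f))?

The Hessian of f at 0 has rank 0. Corank 2; j^3 = -3*p^2*q has shape L^2 M (L != M), so D-series; mu = 7 gives D_7.

7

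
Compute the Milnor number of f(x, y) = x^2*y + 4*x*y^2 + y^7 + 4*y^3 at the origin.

8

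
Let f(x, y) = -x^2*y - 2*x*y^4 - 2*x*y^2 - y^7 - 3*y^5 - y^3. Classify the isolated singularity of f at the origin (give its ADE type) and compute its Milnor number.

The Hessian of f at 0 has rank 0. Corank 2; j^3 = -y*(x + y)^2 has shape L^2 M (L != M), so D-series; mu = 6 gives D_6.

Type D_{6}, Milnor number mu = 6.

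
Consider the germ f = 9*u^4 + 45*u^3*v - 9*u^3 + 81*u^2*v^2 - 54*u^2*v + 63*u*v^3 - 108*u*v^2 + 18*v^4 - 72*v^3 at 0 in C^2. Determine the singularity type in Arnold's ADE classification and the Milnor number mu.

Type E7, Milnor number mu = 7.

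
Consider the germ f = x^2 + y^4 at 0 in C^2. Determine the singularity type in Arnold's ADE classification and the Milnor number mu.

The Hessian of f at 0 has rank 1. Corank 1: A-series; mu = 3 gives A_3.

Type A_{3}, Milnor number mu = 3.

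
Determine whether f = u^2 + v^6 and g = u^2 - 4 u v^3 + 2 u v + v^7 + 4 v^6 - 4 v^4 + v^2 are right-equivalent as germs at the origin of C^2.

No.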